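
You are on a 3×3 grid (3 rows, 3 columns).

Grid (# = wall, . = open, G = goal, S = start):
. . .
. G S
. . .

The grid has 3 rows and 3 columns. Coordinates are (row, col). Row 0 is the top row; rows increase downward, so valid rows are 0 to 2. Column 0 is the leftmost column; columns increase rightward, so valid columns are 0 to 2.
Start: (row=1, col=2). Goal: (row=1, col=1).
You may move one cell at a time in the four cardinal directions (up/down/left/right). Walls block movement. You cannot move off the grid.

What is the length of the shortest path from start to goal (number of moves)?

Answer: Shortest path length: 1

Derivation:
BFS from (row=1, col=2) until reaching (row=1, col=1):
  Distance 0: (row=1, col=2)
  Distance 1: (row=0, col=2), (row=1, col=1), (row=2, col=2)  <- goal reached here
One shortest path (1 moves): (row=1, col=2) -> (row=1, col=1)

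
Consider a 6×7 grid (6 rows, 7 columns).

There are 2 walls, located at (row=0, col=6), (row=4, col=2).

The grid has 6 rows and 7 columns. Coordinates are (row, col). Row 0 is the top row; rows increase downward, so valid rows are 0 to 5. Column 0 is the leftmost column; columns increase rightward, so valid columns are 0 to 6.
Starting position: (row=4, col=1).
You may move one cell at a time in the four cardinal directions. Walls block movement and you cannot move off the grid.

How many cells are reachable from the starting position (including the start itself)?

Answer: Reachable cells: 40

Derivation:
BFS flood-fill from (row=4, col=1):
  Distance 0: (row=4, col=1)
  Distance 1: (row=3, col=1), (row=4, col=0), (row=5, col=1)
  Distance 2: (row=2, col=1), (row=3, col=0), (row=3, col=2), (row=5, col=0), (row=5, col=2)
  Distance 3: (row=1, col=1), (row=2, col=0), (row=2, col=2), (row=3, col=3), (row=5, col=3)
  Distance 4: (row=0, col=1), (row=1, col=0), (row=1, col=2), (row=2, col=3), (row=3, col=4), (row=4, col=3), (row=5, col=4)
  Distance 5: (row=0, col=0), (row=0, col=2), (row=1, col=3), (row=2, col=4), (row=3, col=5), (row=4, col=4), (row=5, col=5)
  Distance 6: (row=0, col=3), (row=1, col=4), (row=2, col=5), (row=3, col=6), (row=4, col=5), (row=5, col=6)
  Distance 7: (row=0, col=4), (row=1, col=5), (row=2, col=6), (row=4, col=6)
  Distance 8: (row=0, col=5), (row=1, col=6)
Total reachable: 40 (grid has 40 open cells total)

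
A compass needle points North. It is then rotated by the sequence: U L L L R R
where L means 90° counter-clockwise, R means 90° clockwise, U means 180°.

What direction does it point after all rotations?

Answer: Final heading: East

Derivation:
Start: North
  U (U-turn (180°)) -> South
  L (left (90° counter-clockwise)) -> East
  L (left (90° counter-clockwise)) -> North
  L (left (90° counter-clockwise)) -> West
  R (right (90° clockwise)) -> North
  R (right (90° clockwise)) -> East
Final: East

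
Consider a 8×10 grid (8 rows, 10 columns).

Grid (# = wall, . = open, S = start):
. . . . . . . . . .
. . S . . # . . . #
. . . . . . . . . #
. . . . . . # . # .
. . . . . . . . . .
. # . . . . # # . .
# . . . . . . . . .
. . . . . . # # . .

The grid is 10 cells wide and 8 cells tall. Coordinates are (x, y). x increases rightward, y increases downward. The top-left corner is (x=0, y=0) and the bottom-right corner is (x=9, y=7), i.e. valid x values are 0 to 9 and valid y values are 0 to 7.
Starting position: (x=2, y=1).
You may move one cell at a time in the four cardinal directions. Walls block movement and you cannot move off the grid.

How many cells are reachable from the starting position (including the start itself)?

BFS flood-fill from (x=2, y=1):
  Distance 0: (x=2, y=1)
  Distance 1: (x=2, y=0), (x=1, y=1), (x=3, y=1), (x=2, y=2)
  Distance 2: (x=1, y=0), (x=3, y=0), (x=0, y=1), (x=4, y=1), (x=1, y=2), (x=3, y=2), (x=2, y=3)
  Distance 3: (x=0, y=0), (x=4, y=0), (x=0, y=2), (x=4, y=2), (x=1, y=3), (x=3, y=3), (x=2, y=4)
  Distance 4: (x=5, y=0), (x=5, y=2), (x=0, y=3), (x=4, y=3), (x=1, y=4), (x=3, y=4), (x=2, y=5)
  Distance 5: (x=6, y=0), (x=6, y=2), (x=5, y=3), (x=0, y=4), (x=4, y=4), (x=3, y=5), (x=2, y=6)
  Distance 6: (x=7, y=0), (x=6, y=1), (x=7, y=2), (x=5, y=4), (x=0, y=5), (x=4, y=5), (x=1, y=6), (x=3, y=6), (x=2, y=7)
  Distance 7: (x=8, y=0), (x=7, y=1), (x=8, y=2), (x=7, y=3), (x=6, y=4), (x=5, y=5), (x=4, y=6), (x=1, y=7), (x=3, y=7)
  Distance 8: (x=9, y=0), (x=8, y=1), (x=7, y=4), (x=5, y=6), (x=0, y=7), (x=4, y=7)
  Distance 9: (x=8, y=4), (x=6, y=6), (x=5, y=7)
  Distance 10: (x=9, y=4), (x=8, y=5), (x=7, y=6)
  Distance 11: (x=9, y=3), (x=9, y=5), (x=8, y=6)
  Distance 12: (x=9, y=6), (x=8, y=7)
  Distance 13: (x=9, y=7)
Total reachable: 69 (grid has 69 open cells total)

Answer: Reachable cells: 69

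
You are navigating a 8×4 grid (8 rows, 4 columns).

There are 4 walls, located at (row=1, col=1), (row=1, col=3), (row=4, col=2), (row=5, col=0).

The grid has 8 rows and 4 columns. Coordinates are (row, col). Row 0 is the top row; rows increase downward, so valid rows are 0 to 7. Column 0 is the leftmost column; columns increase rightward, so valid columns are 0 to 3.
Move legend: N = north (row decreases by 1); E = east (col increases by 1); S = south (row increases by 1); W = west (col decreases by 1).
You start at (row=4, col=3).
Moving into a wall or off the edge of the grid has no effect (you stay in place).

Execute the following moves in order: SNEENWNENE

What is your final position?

Start: (row=4, col=3)
  S (south): (row=4, col=3) -> (row=5, col=3)
  N (north): (row=5, col=3) -> (row=4, col=3)
  E (east): blocked, stay at (row=4, col=3)
  E (east): blocked, stay at (row=4, col=3)
  N (north): (row=4, col=3) -> (row=3, col=3)
  W (west): (row=3, col=3) -> (row=3, col=2)
  N (north): (row=3, col=2) -> (row=2, col=2)
  E (east): (row=2, col=2) -> (row=2, col=3)
  N (north): blocked, stay at (row=2, col=3)
  E (east): blocked, stay at (row=2, col=3)
Final: (row=2, col=3)

Answer: Final position: (row=2, col=3)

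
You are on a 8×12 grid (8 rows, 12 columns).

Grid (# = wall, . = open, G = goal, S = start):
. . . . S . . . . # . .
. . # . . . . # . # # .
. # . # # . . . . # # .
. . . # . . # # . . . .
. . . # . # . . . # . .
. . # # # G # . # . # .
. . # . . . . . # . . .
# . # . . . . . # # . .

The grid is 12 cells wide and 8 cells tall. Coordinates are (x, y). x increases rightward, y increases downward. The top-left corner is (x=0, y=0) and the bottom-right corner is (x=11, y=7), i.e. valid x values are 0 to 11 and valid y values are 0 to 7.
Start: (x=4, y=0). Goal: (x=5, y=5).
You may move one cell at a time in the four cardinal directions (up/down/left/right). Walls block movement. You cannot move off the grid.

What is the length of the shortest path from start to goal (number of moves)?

Answer: Shortest path length: 14

Derivation:
BFS from (x=4, y=0) until reaching (x=5, y=5):
  Distance 0: (x=4, y=0)
  Distance 1: (x=3, y=0), (x=5, y=0), (x=4, y=1)
  Distance 2: (x=2, y=0), (x=6, y=0), (x=3, y=1), (x=5, y=1)
  Distance 3: (x=1, y=0), (x=7, y=0), (x=6, y=1), (x=5, y=2)
  Distance 4: (x=0, y=0), (x=8, y=0), (x=1, y=1), (x=6, y=2), (x=5, y=3)
  Distance 5: (x=0, y=1), (x=8, y=1), (x=7, y=2), (x=4, y=3)
  Distance 6: (x=0, y=2), (x=8, y=2), (x=4, y=4)
  Distance 7: (x=0, y=3), (x=8, y=3)
  Distance 8: (x=1, y=3), (x=9, y=3), (x=0, y=4), (x=8, y=4)
  Distance 9: (x=2, y=3), (x=10, y=3), (x=1, y=4), (x=7, y=4), (x=0, y=5)
  Distance 10: (x=2, y=2), (x=11, y=3), (x=2, y=4), (x=6, y=4), (x=10, y=4), (x=1, y=5), (x=7, y=5), (x=0, y=6)
  Distance 11: (x=11, y=2), (x=11, y=4), (x=1, y=6), (x=7, y=6)
  Distance 12: (x=11, y=1), (x=11, y=5), (x=6, y=6), (x=1, y=7), (x=7, y=7)
  Distance 13: (x=11, y=0), (x=5, y=6), (x=11, y=6), (x=6, y=7)
  Distance 14: (x=10, y=0), (x=5, y=5), (x=4, y=6), (x=10, y=6), (x=5, y=7), (x=11, y=7)  <- goal reached here
One shortest path (14 moves): (x=4, y=0) -> (x=5, y=0) -> (x=6, y=0) -> (x=7, y=0) -> (x=8, y=0) -> (x=8, y=1) -> (x=8, y=2) -> (x=8, y=3) -> (x=8, y=4) -> (x=7, y=4) -> (x=7, y=5) -> (x=7, y=6) -> (x=6, y=6) -> (x=5, y=6) -> (x=5, y=5)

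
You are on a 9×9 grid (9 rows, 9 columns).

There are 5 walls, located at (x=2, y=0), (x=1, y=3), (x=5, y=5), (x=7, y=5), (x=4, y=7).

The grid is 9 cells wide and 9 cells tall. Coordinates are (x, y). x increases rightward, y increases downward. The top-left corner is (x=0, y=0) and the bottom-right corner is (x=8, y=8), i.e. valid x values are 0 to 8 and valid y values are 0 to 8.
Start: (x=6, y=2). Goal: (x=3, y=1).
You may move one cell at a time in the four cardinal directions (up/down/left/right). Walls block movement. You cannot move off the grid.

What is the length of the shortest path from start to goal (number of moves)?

BFS from (x=6, y=2) until reaching (x=3, y=1):
  Distance 0: (x=6, y=2)
  Distance 1: (x=6, y=1), (x=5, y=2), (x=7, y=2), (x=6, y=3)
  Distance 2: (x=6, y=0), (x=5, y=1), (x=7, y=1), (x=4, y=2), (x=8, y=2), (x=5, y=3), (x=7, y=3), (x=6, y=4)
  Distance 3: (x=5, y=0), (x=7, y=0), (x=4, y=1), (x=8, y=1), (x=3, y=2), (x=4, y=3), (x=8, y=3), (x=5, y=4), (x=7, y=4), (x=6, y=5)
  Distance 4: (x=4, y=0), (x=8, y=0), (x=3, y=1), (x=2, y=2), (x=3, y=3), (x=4, y=4), (x=8, y=4), (x=6, y=6)  <- goal reached here
One shortest path (4 moves): (x=6, y=2) -> (x=5, y=2) -> (x=4, y=2) -> (x=3, y=2) -> (x=3, y=1)

Answer: Shortest path length: 4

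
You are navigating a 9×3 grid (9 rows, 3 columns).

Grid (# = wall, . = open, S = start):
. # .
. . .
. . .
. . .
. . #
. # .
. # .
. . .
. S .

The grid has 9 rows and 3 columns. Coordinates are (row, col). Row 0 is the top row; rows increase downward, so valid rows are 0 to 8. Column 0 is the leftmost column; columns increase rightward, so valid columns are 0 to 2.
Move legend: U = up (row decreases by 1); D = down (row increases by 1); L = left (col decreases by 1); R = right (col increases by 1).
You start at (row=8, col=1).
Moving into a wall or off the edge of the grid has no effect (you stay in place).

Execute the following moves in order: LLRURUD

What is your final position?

Start: (row=8, col=1)
  L (left): (row=8, col=1) -> (row=8, col=0)
  L (left): blocked, stay at (row=8, col=0)
  R (right): (row=8, col=0) -> (row=8, col=1)
  U (up): (row=8, col=1) -> (row=7, col=1)
  R (right): (row=7, col=1) -> (row=7, col=2)
  U (up): (row=7, col=2) -> (row=6, col=2)
  D (down): (row=6, col=2) -> (row=7, col=2)
Final: (row=7, col=2)

Answer: Final position: (row=7, col=2)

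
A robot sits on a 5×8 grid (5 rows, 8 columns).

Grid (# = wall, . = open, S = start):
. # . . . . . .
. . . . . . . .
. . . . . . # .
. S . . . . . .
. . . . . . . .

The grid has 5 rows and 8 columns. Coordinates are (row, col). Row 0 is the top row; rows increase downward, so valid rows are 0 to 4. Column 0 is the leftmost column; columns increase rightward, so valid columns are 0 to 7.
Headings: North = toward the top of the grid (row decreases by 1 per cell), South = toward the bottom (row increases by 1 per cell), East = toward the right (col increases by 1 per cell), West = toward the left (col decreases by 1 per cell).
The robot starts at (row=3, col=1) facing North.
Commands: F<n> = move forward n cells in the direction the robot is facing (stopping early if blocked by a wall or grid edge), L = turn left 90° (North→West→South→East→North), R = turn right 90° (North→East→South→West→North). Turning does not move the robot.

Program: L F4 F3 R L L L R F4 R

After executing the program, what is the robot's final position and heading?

Start: (row=3, col=1), facing North
  L: turn left, now facing West
  F4: move forward 1/4 (blocked), now at (row=3, col=0)
  F3: move forward 0/3 (blocked), now at (row=3, col=0)
  R: turn right, now facing North
  L: turn left, now facing West
  L: turn left, now facing South
  L: turn left, now facing East
  R: turn right, now facing South
  F4: move forward 1/4 (blocked), now at (row=4, col=0)
  R: turn right, now facing West
Final: (row=4, col=0), facing West

Answer: Final position: (row=4, col=0), facing West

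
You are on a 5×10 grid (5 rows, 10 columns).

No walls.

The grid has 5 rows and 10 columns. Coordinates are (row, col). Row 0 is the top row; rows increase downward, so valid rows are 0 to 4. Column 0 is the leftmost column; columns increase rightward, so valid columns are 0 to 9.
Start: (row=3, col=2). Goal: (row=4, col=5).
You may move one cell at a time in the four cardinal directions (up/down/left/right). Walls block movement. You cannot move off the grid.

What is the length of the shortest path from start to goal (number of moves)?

BFS from (row=3, col=2) until reaching (row=4, col=5):
  Distance 0: (row=3, col=2)
  Distance 1: (row=2, col=2), (row=3, col=1), (row=3, col=3), (row=4, col=2)
  Distance 2: (row=1, col=2), (row=2, col=1), (row=2, col=3), (row=3, col=0), (row=3, col=4), (row=4, col=1), (row=4, col=3)
  Distance 3: (row=0, col=2), (row=1, col=1), (row=1, col=3), (row=2, col=0), (row=2, col=4), (row=3, col=5), (row=4, col=0), (row=4, col=4)
  Distance 4: (row=0, col=1), (row=0, col=3), (row=1, col=0), (row=1, col=4), (row=2, col=5), (row=3, col=6), (row=4, col=5)  <- goal reached here
One shortest path (4 moves): (row=3, col=2) -> (row=3, col=3) -> (row=3, col=4) -> (row=3, col=5) -> (row=4, col=5)

Answer: Shortest path length: 4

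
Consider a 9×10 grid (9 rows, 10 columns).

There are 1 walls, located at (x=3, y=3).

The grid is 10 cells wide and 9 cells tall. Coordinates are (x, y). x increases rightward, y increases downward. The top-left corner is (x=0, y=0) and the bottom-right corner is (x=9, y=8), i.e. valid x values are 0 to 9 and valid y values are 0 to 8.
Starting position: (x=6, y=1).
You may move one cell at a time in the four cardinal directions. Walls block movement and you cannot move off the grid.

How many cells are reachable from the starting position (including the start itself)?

BFS flood-fill from (x=6, y=1):
  Distance 0: (x=6, y=1)
  Distance 1: (x=6, y=0), (x=5, y=1), (x=7, y=1), (x=6, y=2)
  Distance 2: (x=5, y=0), (x=7, y=0), (x=4, y=1), (x=8, y=1), (x=5, y=2), (x=7, y=2), (x=6, y=3)
  Distance 3: (x=4, y=0), (x=8, y=0), (x=3, y=1), (x=9, y=1), (x=4, y=2), (x=8, y=2), (x=5, y=3), (x=7, y=3), (x=6, y=4)
  Distance 4: (x=3, y=0), (x=9, y=0), (x=2, y=1), (x=3, y=2), (x=9, y=2), (x=4, y=3), (x=8, y=3), (x=5, y=4), (x=7, y=4), (x=6, y=5)
  Distance 5: (x=2, y=0), (x=1, y=1), (x=2, y=2), (x=9, y=3), (x=4, y=4), (x=8, y=4), (x=5, y=5), (x=7, y=5), (x=6, y=6)
  Distance 6: (x=1, y=0), (x=0, y=1), (x=1, y=2), (x=2, y=3), (x=3, y=4), (x=9, y=4), (x=4, y=5), (x=8, y=5), (x=5, y=6), (x=7, y=6), (x=6, y=7)
  Distance 7: (x=0, y=0), (x=0, y=2), (x=1, y=3), (x=2, y=4), (x=3, y=5), (x=9, y=5), (x=4, y=6), (x=8, y=6), (x=5, y=7), (x=7, y=7), (x=6, y=8)
  Distance 8: (x=0, y=3), (x=1, y=4), (x=2, y=5), (x=3, y=6), (x=9, y=6), (x=4, y=7), (x=8, y=7), (x=5, y=8), (x=7, y=8)
  Distance 9: (x=0, y=4), (x=1, y=5), (x=2, y=6), (x=3, y=7), (x=9, y=7), (x=4, y=8), (x=8, y=8)
  Distance 10: (x=0, y=5), (x=1, y=6), (x=2, y=7), (x=3, y=8), (x=9, y=8)
  Distance 11: (x=0, y=6), (x=1, y=7), (x=2, y=8)
  Distance 12: (x=0, y=7), (x=1, y=8)
  Distance 13: (x=0, y=8)
Total reachable: 89 (grid has 89 open cells total)

Answer: Reachable cells: 89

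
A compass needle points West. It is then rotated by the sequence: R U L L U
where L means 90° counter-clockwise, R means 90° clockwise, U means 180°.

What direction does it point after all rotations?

Start: West
  R (right (90° clockwise)) -> North
  U (U-turn (180°)) -> South
  L (left (90° counter-clockwise)) -> East
  L (left (90° counter-clockwise)) -> North
  U (U-turn (180°)) -> South
Final: South

Answer: Final heading: South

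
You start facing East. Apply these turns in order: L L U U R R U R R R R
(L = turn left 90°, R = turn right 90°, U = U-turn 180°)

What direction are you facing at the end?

Answer: Final heading: West

Derivation:
Start: East
  L (left (90° counter-clockwise)) -> North
  L (left (90° counter-clockwise)) -> West
  U (U-turn (180°)) -> East
  U (U-turn (180°)) -> West
  R (right (90° clockwise)) -> North
  R (right (90° clockwise)) -> East
  U (U-turn (180°)) -> West
  R (right (90° clockwise)) -> North
  R (right (90° clockwise)) -> East
  R (right (90° clockwise)) -> South
  R (right (90° clockwise)) -> West
Final: West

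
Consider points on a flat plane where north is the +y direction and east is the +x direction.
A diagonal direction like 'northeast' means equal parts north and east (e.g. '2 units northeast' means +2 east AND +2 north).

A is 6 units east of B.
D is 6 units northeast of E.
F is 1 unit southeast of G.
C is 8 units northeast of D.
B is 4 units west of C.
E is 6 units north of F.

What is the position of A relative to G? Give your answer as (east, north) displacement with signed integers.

Place G at the origin (east=0, north=0).
  F is 1 unit southeast of G: delta (east=+1, north=-1); F at (east=1, north=-1).
  E is 6 units north of F: delta (east=+0, north=+6); E at (east=1, north=5).
  D is 6 units northeast of E: delta (east=+6, north=+6); D at (east=7, north=11).
  C is 8 units northeast of D: delta (east=+8, north=+8); C at (east=15, north=19).
  B is 4 units west of C: delta (east=-4, north=+0); B at (east=11, north=19).
  A is 6 units east of B: delta (east=+6, north=+0); A at (east=17, north=19).
Therefore A relative to G: (east=17, north=19).

Answer: A is at (east=17, north=19) relative to G.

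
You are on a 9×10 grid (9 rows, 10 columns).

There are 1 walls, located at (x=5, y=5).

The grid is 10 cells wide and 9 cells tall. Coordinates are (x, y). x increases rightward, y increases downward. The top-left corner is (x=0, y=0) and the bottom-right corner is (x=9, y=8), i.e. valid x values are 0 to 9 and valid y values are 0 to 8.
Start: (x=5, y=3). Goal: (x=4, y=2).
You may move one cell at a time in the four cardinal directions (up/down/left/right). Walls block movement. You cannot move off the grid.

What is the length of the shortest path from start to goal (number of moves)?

BFS from (x=5, y=3) until reaching (x=4, y=2):
  Distance 0: (x=5, y=3)
  Distance 1: (x=5, y=2), (x=4, y=3), (x=6, y=3), (x=5, y=4)
  Distance 2: (x=5, y=1), (x=4, y=2), (x=6, y=2), (x=3, y=3), (x=7, y=3), (x=4, y=4), (x=6, y=4)  <- goal reached here
One shortest path (2 moves): (x=5, y=3) -> (x=4, y=3) -> (x=4, y=2)

Answer: Shortest path length: 2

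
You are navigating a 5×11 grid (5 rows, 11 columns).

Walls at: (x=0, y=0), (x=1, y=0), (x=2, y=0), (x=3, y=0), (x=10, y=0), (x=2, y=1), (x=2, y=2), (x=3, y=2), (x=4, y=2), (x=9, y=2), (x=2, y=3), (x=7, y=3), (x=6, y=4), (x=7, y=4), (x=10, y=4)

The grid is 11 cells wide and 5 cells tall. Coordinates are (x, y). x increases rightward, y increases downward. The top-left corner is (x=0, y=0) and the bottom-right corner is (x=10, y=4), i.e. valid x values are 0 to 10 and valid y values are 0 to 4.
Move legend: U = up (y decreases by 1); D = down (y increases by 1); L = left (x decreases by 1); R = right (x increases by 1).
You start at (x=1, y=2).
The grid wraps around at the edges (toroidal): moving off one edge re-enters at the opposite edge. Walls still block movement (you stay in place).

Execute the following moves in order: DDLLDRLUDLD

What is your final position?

Start: (x=1, y=2)
  D (down): (x=1, y=2) -> (x=1, y=3)
  D (down): (x=1, y=3) -> (x=1, y=4)
  L (left): (x=1, y=4) -> (x=0, y=4)
  L (left): blocked, stay at (x=0, y=4)
  D (down): blocked, stay at (x=0, y=4)
  R (right): (x=0, y=4) -> (x=1, y=4)
  L (left): (x=1, y=4) -> (x=0, y=4)
  U (up): (x=0, y=4) -> (x=0, y=3)
  D (down): (x=0, y=3) -> (x=0, y=4)
  L (left): blocked, stay at (x=0, y=4)
  D (down): blocked, stay at (x=0, y=4)
Final: (x=0, y=4)

Answer: Final position: (x=0, y=4)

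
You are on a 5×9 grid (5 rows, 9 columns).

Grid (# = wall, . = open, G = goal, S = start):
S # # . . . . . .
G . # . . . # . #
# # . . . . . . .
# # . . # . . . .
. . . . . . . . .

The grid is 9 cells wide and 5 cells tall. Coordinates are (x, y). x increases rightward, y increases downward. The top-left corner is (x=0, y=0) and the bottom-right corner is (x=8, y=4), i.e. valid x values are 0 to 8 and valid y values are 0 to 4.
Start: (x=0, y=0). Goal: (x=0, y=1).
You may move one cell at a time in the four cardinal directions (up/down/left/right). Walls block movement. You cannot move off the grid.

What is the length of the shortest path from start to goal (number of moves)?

BFS from (x=0, y=0) until reaching (x=0, y=1):
  Distance 0: (x=0, y=0)
  Distance 1: (x=0, y=1)  <- goal reached here
One shortest path (1 moves): (x=0, y=0) -> (x=0, y=1)

Answer: Shortest path length: 1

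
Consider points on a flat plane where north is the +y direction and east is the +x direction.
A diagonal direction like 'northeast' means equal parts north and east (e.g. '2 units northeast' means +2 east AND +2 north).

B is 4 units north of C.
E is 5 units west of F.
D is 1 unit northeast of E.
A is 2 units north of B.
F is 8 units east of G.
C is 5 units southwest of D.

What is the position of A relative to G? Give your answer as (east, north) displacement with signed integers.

Place G at the origin (east=0, north=0).
  F is 8 units east of G: delta (east=+8, north=+0); F at (east=8, north=0).
  E is 5 units west of F: delta (east=-5, north=+0); E at (east=3, north=0).
  D is 1 unit northeast of E: delta (east=+1, north=+1); D at (east=4, north=1).
  C is 5 units southwest of D: delta (east=-5, north=-5); C at (east=-1, north=-4).
  B is 4 units north of C: delta (east=+0, north=+4); B at (east=-1, north=0).
  A is 2 units north of B: delta (east=+0, north=+2); A at (east=-1, north=2).
Therefore A relative to G: (east=-1, north=2).

Answer: A is at (east=-1, north=2) relative to G.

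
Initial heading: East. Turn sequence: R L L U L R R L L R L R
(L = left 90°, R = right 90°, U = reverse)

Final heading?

Start: East
  R (right (90° clockwise)) -> South
  L (left (90° counter-clockwise)) -> East
  L (left (90° counter-clockwise)) -> North
  U (U-turn (180°)) -> South
  L (left (90° counter-clockwise)) -> East
  R (right (90° clockwise)) -> South
  R (right (90° clockwise)) -> West
  L (left (90° counter-clockwise)) -> South
  L (left (90° counter-clockwise)) -> East
  R (right (90° clockwise)) -> South
  L (left (90° counter-clockwise)) -> East
  R (right (90° clockwise)) -> South
Final: South

Answer: Final heading: South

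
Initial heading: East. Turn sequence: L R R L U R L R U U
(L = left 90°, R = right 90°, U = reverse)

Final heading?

Start: East
  L (left (90° counter-clockwise)) -> North
  R (right (90° clockwise)) -> East
  R (right (90° clockwise)) -> South
  L (left (90° counter-clockwise)) -> East
  U (U-turn (180°)) -> West
  R (right (90° clockwise)) -> North
  L (left (90° counter-clockwise)) -> West
  R (right (90° clockwise)) -> North
  U (U-turn (180°)) -> South
  U (U-turn (180°)) -> North
Final: North

Answer: Final heading: North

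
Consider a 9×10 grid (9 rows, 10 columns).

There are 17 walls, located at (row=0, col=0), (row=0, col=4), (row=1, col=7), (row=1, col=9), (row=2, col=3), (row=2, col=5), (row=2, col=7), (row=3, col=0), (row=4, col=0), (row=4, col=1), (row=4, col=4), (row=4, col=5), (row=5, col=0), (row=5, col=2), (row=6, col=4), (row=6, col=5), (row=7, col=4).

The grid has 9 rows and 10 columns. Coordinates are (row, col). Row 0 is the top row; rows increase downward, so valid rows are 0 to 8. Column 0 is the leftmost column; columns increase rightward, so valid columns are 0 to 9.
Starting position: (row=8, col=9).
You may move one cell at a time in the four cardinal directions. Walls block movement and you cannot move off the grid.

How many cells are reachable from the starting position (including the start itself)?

BFS flood-fill from (row=8, col=9):
  Distance 0: (row=8, col=9)
  Distance 1: (row=7, col=9), (row=8, col=8)
  Distance 2: (row=6, col=9), (row=7, col=8), (row=8, col=7)
  Distance 3: (row=5, col=9), (row=6, col=8), (row=7, col=7), (row=8, col=6)
  Distance 4: (row=4, col=9), (row=5, col=8), (row=6, col=7), (row=7, col=6), (row=8, col=5)
  Distance 5: (row=3, col=9), (row=4, col=8), (row=5, col=7), (row=6, col=6), (row=7, col=5), (row=8, col=4)
  Distance 6: (row=2, col=9), (row=3, col=8), (row=4, col=7), (row=5, col=6), (row=8, col=3)
  Distance 7: (row=2, col=8), (row=3, col=7), (row=4, col=6), (row=5, col=5), (row=7, col=3), (row=8, col=2)
  Distance 8: (row=1, col=8), (row=3, col=6), (row=5, col=4), (row=6, col=3), (row=7, col=2), (row=8, col=1)
  Distance 9: (row=0, col=8), (row=2, col=6), (row=3, col=5), (row=5, col=3), (row=6, col=2), (row=7, col=1), (row=8, col=0)
  Distance 10: (row=0, col=7), (row=0, col=9), (row=1, col=6), (row=3, col=4), (row=4, col=3), (row=6, col=1), (row=7, col=0)
  Distance 11: (row=0, col=6), (row=1, col=5), (row=2, col=4), (row=3, col=3), (row=4, col=2), (row=5, col=1), (row=6, col=0)
  Distance 12: (row=0, col=5), (row=1, col=4), (row=3, col=2)
  Distance 13: (row=1, col=3), (row=2, col=2), (row=3, col=1)
  Distance 14: (row=0, col=3), (row=1, col=2), (row=2, col=1)
  Distance 15: (row=0, col=2), (row=1, col=1), (row=2, col=0)
  Distance 16: (row=0, col=1), (row=1, col=0)
Total reachable: 73 (grid has 73 open cells total)

Answer: Reachable cells: 73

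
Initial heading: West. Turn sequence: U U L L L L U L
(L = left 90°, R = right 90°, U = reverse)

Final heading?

Start: West
  U (U-turn (180°)) -> East
  U (U-turn (180°)) -> West
  L (left (90° counter-clockwise)) -> South
  L (left (90° counter-clockwise)) -> East
  L (left (90° counter-clockwise)) -> North
  L (left (90° counter-clockwise)) -> West
  U (U-turn (180°)) -> East
  L (left (90° counter-clockwise)) -> North
Final: North

Answer: Final heading: North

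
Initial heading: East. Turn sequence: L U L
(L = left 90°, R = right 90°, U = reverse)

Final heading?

Start: East
  L (left (90° counter-clockwise)) -> North
  U (U-turn (180°)) -> South
  L (left (90° counter-clockwise)) -> East
Final: East

Answer: Final heading: East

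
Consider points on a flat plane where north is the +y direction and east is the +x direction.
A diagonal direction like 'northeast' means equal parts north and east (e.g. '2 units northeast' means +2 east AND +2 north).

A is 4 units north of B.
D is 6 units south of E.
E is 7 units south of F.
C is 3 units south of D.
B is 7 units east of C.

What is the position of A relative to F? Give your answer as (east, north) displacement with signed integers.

Answer: A is at (east=7, north=-12) relative to F.

Derivation:
Place F at the origin (east=0, north=0).
  E is 7 units south of F: delta (east=+0, north=-7); E at (east=0, north=-7).
  D is 6 units south of E: delta (east=+0, north=-6); D at (east=0, north=-13).
  C is 3 units south of D: delta (east=+0, north=-3); C at (east=0, north=-16).
  B is 7 units east of C: delta (east=+7, north=+0); B at (east=7, north=-16).
  A is 4 units north of B: delta (east=+0, north=+4); A at (east=7, north=-12).
Therefore A relative to F: (east=7, north=-12).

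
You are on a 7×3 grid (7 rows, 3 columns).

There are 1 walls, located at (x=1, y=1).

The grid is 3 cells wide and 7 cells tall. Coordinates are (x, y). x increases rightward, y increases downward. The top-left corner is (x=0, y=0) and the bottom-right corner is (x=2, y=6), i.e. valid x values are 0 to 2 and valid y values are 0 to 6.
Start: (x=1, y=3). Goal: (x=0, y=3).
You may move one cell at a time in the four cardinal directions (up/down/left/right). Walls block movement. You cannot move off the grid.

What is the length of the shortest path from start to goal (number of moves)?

BFS from (x=1, y=3) until reaching (x=0, y=3):
  Distance 0: (x=1, y=3)
  Distance 1: (x=1, y=2), (x=0, y=3), (x=2, y=3), (x=1, y=4)  <- goal reached here
One shortest path (1 moves): (x=1, y=3) -> (x=0, y=3)

Answer: Shortest path length: 1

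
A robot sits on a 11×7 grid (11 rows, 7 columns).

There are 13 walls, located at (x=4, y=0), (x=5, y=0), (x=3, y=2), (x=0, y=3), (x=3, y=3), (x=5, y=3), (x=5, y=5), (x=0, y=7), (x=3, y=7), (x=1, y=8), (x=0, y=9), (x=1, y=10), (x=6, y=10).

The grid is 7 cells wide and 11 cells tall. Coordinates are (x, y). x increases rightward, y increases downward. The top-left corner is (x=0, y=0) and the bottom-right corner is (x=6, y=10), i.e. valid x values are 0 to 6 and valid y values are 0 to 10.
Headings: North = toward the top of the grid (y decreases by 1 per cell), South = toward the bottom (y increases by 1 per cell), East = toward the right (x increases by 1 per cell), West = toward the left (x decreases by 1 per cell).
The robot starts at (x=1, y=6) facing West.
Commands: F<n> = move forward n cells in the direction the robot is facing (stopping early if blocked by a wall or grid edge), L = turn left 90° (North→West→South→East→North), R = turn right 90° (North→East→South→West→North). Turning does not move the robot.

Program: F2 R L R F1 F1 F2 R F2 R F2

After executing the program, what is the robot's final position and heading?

Start: (x=1, y=6), facing West
  F2: move forward 1/2 (blocked), now at (x=0, y=6)
  R: turn right, now facing North
  L: turn left, now facing West
  R: turn right, now facing North
  F1: move forward 1, now at (x=0, y=5)
  F1: move forward 1, now at (x=0, y=4)
  F2: move forward 0/2 (blocked), now at (x=0, y=4)
  R: turn right, now facing East
  F2: move forward 2, now at (x=2, y=4)
  R: turn right, now facing South
  F2: move forward 2, now at (x=2, y=6)
Final: (x=2, y=6), facing South

Answer: Final position: (x=2, y=6), facing South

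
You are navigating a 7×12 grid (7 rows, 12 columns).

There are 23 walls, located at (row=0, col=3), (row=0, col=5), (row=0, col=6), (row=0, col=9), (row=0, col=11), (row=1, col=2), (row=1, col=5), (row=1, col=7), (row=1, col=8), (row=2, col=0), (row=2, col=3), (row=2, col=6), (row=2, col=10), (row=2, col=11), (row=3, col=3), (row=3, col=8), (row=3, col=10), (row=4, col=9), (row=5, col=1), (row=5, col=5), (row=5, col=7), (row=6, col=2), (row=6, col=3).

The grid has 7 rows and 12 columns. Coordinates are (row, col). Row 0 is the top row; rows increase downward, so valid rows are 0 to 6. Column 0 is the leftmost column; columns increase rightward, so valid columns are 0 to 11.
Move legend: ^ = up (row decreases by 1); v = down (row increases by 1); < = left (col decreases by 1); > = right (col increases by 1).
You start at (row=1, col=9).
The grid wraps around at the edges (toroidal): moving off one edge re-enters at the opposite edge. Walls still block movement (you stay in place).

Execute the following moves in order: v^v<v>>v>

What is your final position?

Answer: Final position: (row=3, col=9)

Derivation:
Start: (row=1, col=9)
  v (down): (row=1, col=9) -> (row=2, col=9)
  ^ (up): (row=2, col=9) -> (row=1, col=9)
  v (down): (row=1, col=9) -> (row=2, col=9)
  < (left): (row=2, col=9) -> (row=2, col=8)
  v (down): blocked, stay at (row=2, col=8)
  > (right): (row=2, col=8) -> (row=2, col=9)
  > (right): blocked, stay at (row=2, col=9)
  v (down): (row=2, col=9) -> (row=3, col=9)
  > (right): blocked, stay at (row=3, col=9)
Final: (row=3, col=9)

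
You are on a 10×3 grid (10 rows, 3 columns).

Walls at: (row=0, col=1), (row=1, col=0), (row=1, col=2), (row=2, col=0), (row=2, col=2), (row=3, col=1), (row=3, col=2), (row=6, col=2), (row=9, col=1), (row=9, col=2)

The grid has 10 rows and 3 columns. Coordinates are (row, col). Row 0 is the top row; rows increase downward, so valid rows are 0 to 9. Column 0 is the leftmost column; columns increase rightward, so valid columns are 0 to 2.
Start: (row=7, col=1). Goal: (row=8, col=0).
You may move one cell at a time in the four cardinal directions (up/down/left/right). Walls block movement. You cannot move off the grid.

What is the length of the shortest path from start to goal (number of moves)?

BFS from (row=7, col=1) until reaching (row=8, col=0):
  Distance 0: (row=7, col=1)
  Distance 1: (row=6, col=1), (row=7, col=0), (row=7, col=2), (row=8, col=1)
  Distance 2: (row=5, col=1), (row=6, col=0), (row=8, col=0), (row=8, col=2)  <- goal reached here
One shortest path (2 moves): (row=7, col=1) -> (row=7, col=0) -> (row=8, col=0)

Answer: Shortest path length: 2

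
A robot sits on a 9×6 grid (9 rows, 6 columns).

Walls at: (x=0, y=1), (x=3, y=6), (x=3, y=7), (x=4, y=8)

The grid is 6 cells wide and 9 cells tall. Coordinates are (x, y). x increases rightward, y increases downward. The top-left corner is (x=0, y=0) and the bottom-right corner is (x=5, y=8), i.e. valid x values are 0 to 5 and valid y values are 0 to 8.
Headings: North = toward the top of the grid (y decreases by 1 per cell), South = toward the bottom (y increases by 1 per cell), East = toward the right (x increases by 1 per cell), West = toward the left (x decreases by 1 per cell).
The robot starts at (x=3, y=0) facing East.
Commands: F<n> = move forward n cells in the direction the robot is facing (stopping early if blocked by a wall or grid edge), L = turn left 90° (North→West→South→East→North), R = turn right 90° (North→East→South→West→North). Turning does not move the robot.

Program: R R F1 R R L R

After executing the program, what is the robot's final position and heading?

Answer: Final position: (x=2, y=0), facing East

Derivation:
Start: (x=3, y=0), facing East
  R: turn right, now facing South
  R: turn right, now facing West
  F1: move forward 1, now at (x=2, y=0)
  R: turn right, now facing North
  R: turn right, now facing East
  L: turn left, now facing North
  R: turn right, now facing East
Final: (x=2, y=0), facing East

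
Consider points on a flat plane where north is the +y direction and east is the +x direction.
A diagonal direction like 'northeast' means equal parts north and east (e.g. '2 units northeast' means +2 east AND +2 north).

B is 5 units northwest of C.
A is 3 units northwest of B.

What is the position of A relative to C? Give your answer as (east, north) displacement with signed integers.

Place C at the origin (east=0, north=0).
  B is 5 units northwest of C: delta (east=-5, north=+5); B at (east=-5, north=5).
  A is 3 units northwest of B: delta (east=-3, north=+3); A at (east=-8, north=8).
Therefore A relative to C: (east=-8, north=8).

Answer: A is at (east=-8, north=8) relative to C.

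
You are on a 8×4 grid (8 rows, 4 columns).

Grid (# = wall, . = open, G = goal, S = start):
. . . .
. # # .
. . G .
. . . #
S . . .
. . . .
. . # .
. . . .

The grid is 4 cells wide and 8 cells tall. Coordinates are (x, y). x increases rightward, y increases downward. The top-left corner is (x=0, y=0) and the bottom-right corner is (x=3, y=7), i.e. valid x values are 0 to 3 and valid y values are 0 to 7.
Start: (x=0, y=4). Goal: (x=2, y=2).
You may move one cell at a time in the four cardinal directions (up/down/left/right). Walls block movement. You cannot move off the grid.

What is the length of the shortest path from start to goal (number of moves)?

Answer: Shortest path length: 4

Derivation:
BFS from (x=0, y=4) until reaching (x=2, y=2):
  Distance 0: (x=0, y=4)
  Distance 1: (x=0, y=3), (x=1, y=4), (x=0, y=5)
  Distance 2: (x=0, y=2), (x=1, y=3), (x=2, y=4), (x=1, y=5), (x=0, y=6)
  Distance 3: (x=0, y=1), (x=1, y=2), (x=2, y=3), (x=3, y=4), (x=2, y=5), (x=1, y=6), (x=0, y=7)
  Distance 4: (x=0, y=0), (x=2, y=2), (x=3, y=5), (x=1, y=7)  <- goal reached here
One shortest path (4 moves): (x=0, y=4) -> (x=1, y=4) -> (x=2, y=4) -> (x=2, y=3) -> (x=2, y=2)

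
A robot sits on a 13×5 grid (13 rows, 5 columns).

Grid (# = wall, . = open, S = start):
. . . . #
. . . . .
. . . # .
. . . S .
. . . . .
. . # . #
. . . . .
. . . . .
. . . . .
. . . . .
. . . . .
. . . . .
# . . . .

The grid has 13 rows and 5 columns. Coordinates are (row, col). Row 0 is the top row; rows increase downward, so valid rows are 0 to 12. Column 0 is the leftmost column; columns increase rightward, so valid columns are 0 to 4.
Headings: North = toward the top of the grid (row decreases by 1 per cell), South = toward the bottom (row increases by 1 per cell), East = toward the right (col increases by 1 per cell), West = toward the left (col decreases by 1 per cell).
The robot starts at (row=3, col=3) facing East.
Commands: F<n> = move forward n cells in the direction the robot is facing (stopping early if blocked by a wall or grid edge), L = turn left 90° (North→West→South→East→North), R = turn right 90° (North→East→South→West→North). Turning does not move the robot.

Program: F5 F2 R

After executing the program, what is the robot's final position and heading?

Start: (row=3, col=3), facing East
  F5: move forward 1/5 (blocked), now at (row=3, col=4)
  F2: move forward 0/2 (blocked), now at (row=3, col=4)
  R: turn right, now facing South
Final: (row=3, col=4), facing South

Answer: Final position: (row=3, col=4), facing South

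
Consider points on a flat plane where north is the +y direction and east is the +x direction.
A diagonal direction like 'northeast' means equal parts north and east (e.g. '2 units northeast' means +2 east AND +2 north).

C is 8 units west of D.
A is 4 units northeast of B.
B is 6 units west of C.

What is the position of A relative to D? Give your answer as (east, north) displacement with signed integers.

Place D at the origin (east=0, north=0).
  C is 8 units west of D: delta (east=-8, north=+0); C at (east=-8, north=0).
  B is 6 units west of C: delta (east=-6, north=+0); B at (east=-14, north=0).
  A is 4 units northeast of B: delta (east=+4, north=+4); A at (east=-10, north=4).
Therefore A relative to D: (east=-10, north=4).

Answer: A is at (east=-10, north=4) relative to D.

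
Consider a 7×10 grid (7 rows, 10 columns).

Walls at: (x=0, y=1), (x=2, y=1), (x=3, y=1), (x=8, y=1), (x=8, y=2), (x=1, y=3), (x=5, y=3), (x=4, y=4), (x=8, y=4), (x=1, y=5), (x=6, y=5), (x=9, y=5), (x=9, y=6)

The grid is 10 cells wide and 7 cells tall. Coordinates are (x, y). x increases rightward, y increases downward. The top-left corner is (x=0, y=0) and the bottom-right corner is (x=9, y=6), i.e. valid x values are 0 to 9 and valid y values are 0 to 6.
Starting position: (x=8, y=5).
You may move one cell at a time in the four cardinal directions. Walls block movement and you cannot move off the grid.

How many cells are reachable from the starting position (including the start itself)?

BFS flood-fill from (x=8, y=5):
  Distance 0: (x=8, y=5)
  Distance 1: (x=7, y=5), (x=8, y=6)
  Distance 2: (x=7, y=4), (x=7, y=6)
  Distance 3: (x=7, y=3), (x=6, y=4), (x=6, y=6)
  Distance 4: (x=7, y=2), (x=6, y=3), (x=8, y=3), (x=5, y=4), (x=5, y=6)
  Distance 5: (x=7, y=1), (x=6, y=2), (x=9, y=3), (x=5, y=5), (x=4, y=6)
  Distance 6: (x=7, y=0), (x=6, y=1), (x=5, y=2), (x=9, y=2), (x=9, y=4), (x=4, y=5), (x=3, y=6)
  Distance 7: (x=6, y=0), (x=8, y=0), (x=5, y=1), (x=9, y=1), (x=4, y=2), (x=3, y=5), (x=2, y=6)
  Distance 8: (x=5, y=0), (x=9, y=0), (x=4, y=1), (x=3, y=2), (x=4, y=3), (x=3, y=4), (x=2, y=5), (x=1, y=6)
  Distance 9: (x=4, y=0), (x=2, y=2), (x=3, y=3), (x=2, y=4), (x=0, y=6)
  Distance 10: (x=3, y=0), (x=1, y=2), (x=2, y=3), (x=1, y=4), (x=0, y=5)
  Distance 11: (x=2, y=0), (x=1, y=1), (x=0, y=2), (x=0, y=4)
  Distance 12: (x=1, y=0), (x=0, y=3)
  Distance 13: (x=0, y=0)
Total reachable: 57 (grid has 57 open cells total)

Answer: Reachable cells: 57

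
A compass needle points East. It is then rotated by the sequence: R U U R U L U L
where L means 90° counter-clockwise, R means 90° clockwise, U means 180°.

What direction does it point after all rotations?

Start: East
  R (right (90° clockwise)) -> South
  U (U-turn (180°)) -> North
  U (U-turn (180°)) -> South
  R (right (90° clockwise)) -> West
  U (U-turn (180°)) -> East
  L (left (90° counter-clockwise)) -> North
  U (U-turn (180°)) -> South
  L (left (90° counter-clockwise)) -> East
Final: East

Answer: Final heading: East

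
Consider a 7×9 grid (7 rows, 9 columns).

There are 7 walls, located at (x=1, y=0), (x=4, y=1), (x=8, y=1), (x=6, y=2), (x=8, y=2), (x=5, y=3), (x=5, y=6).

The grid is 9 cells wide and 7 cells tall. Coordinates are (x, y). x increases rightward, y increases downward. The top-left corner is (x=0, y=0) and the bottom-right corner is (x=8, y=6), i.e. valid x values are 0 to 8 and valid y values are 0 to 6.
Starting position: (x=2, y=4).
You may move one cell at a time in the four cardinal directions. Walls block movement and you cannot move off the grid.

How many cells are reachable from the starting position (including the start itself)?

BFS flood-fill from (x=2, y=4):
  Distance 0: (x=2, y=4)
  Distance 1: (x=2, y=3), (x=1, y=4), (x=3, y=4), (x=2, y=5)
  Distance 2: (x=2, y=2), (x=1, y=3), (x=3, y=3), (x=0, y=4), (x=4, y=4), (x=1, y=5), (x=3, y=5), (x=2, y=6)
  Distance 3: (x=2, y=1), (x=1, y=2), (x=3, y=2), (x=0, y=3), (x=4, y=3), (x=5, y=4), (x=0, y=5), (x=4, y=5), (x=1, y=6), (x=3, y=6)
  Distance 4: (x=2, y=0), (x=1, y=1), (x=3, y=1), (x=0, y=2), (x=4, y=2), (x=6, y=4), (x=5, y=5), (x=0, y=6), (x=4, y=6)
  Distance 5: (x=3, y=0), (x=0, y=1), (x=5, y=2), (x=6, y=3), (x=7, y=4), (x=6, y=5)
  Distance 6: (x=0, y=0), (x=4, y=0), (x=5, y=1), (x=7, y=3), (x=8, y=4), (x=7, y=5), (x=6, y=6)
  Distance 7: (x=5, y=0), (x=6, y=1), (x=7, y=2), (x=8, y=3), (x=8, y=5), (x=7, y=6)
  Distance 8: (x=6, y=0), (x=7, y=1), (x=8, y=6)
  Distance 9: (x=7, y=0)
  Distance 10: (x=8, y=0)
Total reachable: 56 (grid has 56 open cells total)

Answer: Reachable cells: 56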